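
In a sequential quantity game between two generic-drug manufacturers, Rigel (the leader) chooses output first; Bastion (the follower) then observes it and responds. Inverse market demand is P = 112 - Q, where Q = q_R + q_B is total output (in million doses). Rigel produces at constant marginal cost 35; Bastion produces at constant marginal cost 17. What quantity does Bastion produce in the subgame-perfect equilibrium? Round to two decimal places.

Solve by backward induction. Given q_R, the follower Bastion maximises π_B = (112 - q_R - q_B)q_B - 17q_B.
Follower FOC: 95 - q_R - 2q_B = 0, so q_B(q_R) = (95 - q_R)/2.
The leader anticipates this reaction. Substituting into P = 112 - Q gives P = 129/2 - (1/2)q_R, so π_R = (129/2 - (1/2)q_R)q_R - 35q_R.
Leader FOC: 59/2 - q_R = 0, so q_R = 59/2.
Then q_B = (95 - 59/2)/2 = 131/4.

32.75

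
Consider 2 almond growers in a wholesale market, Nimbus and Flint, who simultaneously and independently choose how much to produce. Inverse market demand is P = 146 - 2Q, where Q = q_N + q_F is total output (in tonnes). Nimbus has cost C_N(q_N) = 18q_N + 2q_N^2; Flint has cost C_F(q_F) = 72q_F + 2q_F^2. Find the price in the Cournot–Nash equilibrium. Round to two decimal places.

105.60

Nimbus's profit: π_N = (146 - 2Q)q_N - (18q_N + 2q_N²). Setting ∂π_N/∂q_N = 0: 128 - 8q_N - 2(q_F) = 0.
Flint's first-order condition: 74 - 8q_F - 2(q_N) = 0.
So q_N = (128 - 2q_F)/8 and q_F = (74 - 2q_N)/8.
Substituting one into the other gives q_N = 73/5 and q_F = 28/5.
Total output Q = 101/5, so price P = 146 - 2·(101/5) = 528/5.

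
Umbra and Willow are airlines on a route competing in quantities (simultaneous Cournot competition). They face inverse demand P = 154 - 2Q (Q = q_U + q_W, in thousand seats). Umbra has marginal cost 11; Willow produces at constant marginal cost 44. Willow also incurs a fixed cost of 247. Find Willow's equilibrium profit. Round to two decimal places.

Umbra's profit: π_U = (154 - 2Q)q_U - (11q_U). Setting ∂π_U/∂q_U = 0: 143 - 4q_U - 2(q_W) = 0.
Willow's first-order condition: 110 - 4q_W - 2(q_U) = 0.
Rearranging gives the reaction functions q_U = (143 - 2q_W)/4 and q_W = (110 - 2q_U)/4.
Substituting one into the other gives q_U = 88/3 and q_W = 77/6.
Price P = 154 - 2·(253/6) = 209/3.
Willow's profit: (209/3 - 44)·(77/6) - 247 = 1483/18.

82.39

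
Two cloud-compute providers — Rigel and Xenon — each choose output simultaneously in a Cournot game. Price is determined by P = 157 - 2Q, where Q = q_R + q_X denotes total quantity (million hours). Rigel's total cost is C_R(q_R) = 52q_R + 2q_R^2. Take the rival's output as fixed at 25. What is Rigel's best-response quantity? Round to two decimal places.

6.88

With the rival's output fixed at 25, Rigel's profit is π_R = (157 - 2·25 - 2q_R)q_R - (52q_R + 2q_R²) = (107 - 2q_R)q_R - (52q_R + 2q_R²).
∂π_R/∂q_R = 55 - 8q_R = 0, so q_R = 55/8.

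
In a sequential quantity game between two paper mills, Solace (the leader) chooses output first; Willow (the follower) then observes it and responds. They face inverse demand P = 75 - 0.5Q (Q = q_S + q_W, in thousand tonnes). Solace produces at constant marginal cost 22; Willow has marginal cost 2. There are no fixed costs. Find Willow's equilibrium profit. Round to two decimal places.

1596.13

Solve by backward induction. Given q_S, the follower Willow maximises π_W = (75 - (1/2)q_S - (1/2)q_W)q_W - 2q_W.
Setting the follower's marginal profit to zero, 73 - (1/2)q_S - q_W = 0, i.e. q_W = (73 - (1/2)q_S).
Solace substitutes q_W(q_S) into its own profit: π_S = q_S(75 - (1/2)q_S - (73 - (1/2)q_S)/2) - 22q_S = (77/2 - (1/4)q_S)q_S - 22q_S.
The leader's first-order condition 33/2 - (1/2)q_S = 0 yields q_S = 33.
Then q_W = (73 - (1/2)·33) = 113/2.
Price P = 75 - (1/2)·(179/2) = 121/4.
Willow's profit: (121/4 - 2)·(113/2) = 1596.1250.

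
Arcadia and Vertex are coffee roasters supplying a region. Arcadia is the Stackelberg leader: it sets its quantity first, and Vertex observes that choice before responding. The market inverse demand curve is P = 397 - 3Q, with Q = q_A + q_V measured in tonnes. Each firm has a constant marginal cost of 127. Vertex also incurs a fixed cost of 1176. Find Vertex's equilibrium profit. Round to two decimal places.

342.75

Solve by backward induction. Given q_A, the follower Vertex maximises π_V = (397 - 3q_A - 3q_V)q_V - 127q_V.
Follower FOC: 270 - 3q_A - 6q_V = 0, so q_V(q_A) = (270 - 3q_A)/6.
The leader anticipates this reaction. Substituting into P = 397 - 3Q gives P = 262 - (3/2)q_A, so π_A = (262 - (3/2)q_A)q_A - 127q_A.
The leader's first-order condition 135 - 3q_A = 0 yields q_A = 45.
Then q_V = (270 - 3·45)/6 = 45/2.
Price P = 397 - 3·(135/2) = 389/2.
Vertex's profit: (389/2 - 127)·(45/2) - 1176 = 1371/4.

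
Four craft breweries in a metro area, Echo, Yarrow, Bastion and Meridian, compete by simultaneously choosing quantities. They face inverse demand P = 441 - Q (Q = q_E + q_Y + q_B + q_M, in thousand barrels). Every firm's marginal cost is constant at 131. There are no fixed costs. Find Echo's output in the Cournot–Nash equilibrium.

A representative firm's profit is π_i = q_i(441 - Q) - 131q_i.
First-order condition (treating rivals' output as given): 310 - 2q_i - Σ_{j≠i} q_j = 0.
By symmetry each firm produces the same amount; substituting Σ_{j≠i} q_j = 3q_i yields q_i = 310/5 = 62.

62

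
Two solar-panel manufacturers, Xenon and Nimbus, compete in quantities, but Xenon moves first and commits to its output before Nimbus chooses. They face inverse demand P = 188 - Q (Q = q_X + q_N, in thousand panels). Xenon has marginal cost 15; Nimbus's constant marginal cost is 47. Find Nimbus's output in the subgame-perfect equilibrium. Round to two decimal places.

The follower Nimbus best-responds to any q_X: π_N = (188 - Q)q_N - 47q_N.
Setting the follower's marginal profit to zero, 141 - q_X - 2q_N = 0, i.e. q_N = (141 - q_X)/2.
Xenon substitutes q_N(q_X) into its own profit: π_X = q_X(188 - q_X - (141 - q_X)/2) - 15q_X = (235/2 - (1/2)q_X)q_X - 15q_X.
Maximising: ∂π_X/∂q_X = 205/2 - q_X = 0, giving q_X = 205/2.
Then q_N = (141 - 205/2)/2 = 77/4.

19.25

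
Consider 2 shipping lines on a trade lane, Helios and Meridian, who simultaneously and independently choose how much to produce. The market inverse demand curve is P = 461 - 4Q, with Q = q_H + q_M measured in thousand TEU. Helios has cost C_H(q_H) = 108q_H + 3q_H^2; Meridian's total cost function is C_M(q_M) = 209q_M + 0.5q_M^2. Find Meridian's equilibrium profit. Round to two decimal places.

Helios's profit: π_H = (461 - 4Q)q_H - (108q_H + 3q_H²). Setting ∂π_H/∂q_H = 0: 353 - 14q_H - 4(q_M) = 0.
Meridian's first-order condition: 252 - 9q_M - 4(q_H) = 0.
Rearranging gives the reaction functions q_H = (353 - 4q_M)/14 and q_M = (252 - 4q_H)/9.
Substituting one into the other gives q_H = 19.7182 and q_M = 1058/55.
Price P = 461 - 4·(857/22) = 305.1818.
Meridian's profit: 305.1818·(1058/55) - 209·(1058/55) - (1/2)(1058/55)² = 1665.1696.

1665.17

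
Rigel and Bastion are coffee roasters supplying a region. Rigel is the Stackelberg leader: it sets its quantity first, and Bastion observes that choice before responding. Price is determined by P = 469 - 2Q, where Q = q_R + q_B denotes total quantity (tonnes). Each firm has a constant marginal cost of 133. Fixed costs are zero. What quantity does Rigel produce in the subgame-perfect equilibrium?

84

Solve by backward induction. Given q_R, the follower Bastion maximises π_B = (469 - 2q_R - 2q_B)q_B - 133q_B.
Follower FOC: 336 - 2q_R - 4q_B = 0, so q_B(q_R) = (336 - 2q_R)/4.
The leader anticipates this reaction. Substituting into P = 469 - 2Q gives P = 301 - q_R, so π_R = (301 - q_R)q_R - 133q_R.
Leader FOC: 168 - 2q_R = 0, so q_R = 84.
Then q_B = (336 - 2·84)/4 = 42.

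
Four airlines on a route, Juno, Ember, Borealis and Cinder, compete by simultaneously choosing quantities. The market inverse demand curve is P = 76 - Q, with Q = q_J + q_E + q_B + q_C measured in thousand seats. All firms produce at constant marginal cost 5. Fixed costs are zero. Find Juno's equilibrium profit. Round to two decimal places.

201.64

Each firm earns π_i = (76 - Q)q_i - 5q_i.
Setting ∂π_i/∂q_i = 0 with rivals' quantities fixed: 71 - 2q_i - Σ_{j≠i} q_j = 0.
With identical firms every q_j equals q_i, so Σ_{j≠i} q_j = 3q_i and 71 = 5q_i, giving q_i = 71/5.
Price P = 76 - 284/5 = 96/5.
Juno's profit: (96/5 - 5)·(71/5) = 201.6400.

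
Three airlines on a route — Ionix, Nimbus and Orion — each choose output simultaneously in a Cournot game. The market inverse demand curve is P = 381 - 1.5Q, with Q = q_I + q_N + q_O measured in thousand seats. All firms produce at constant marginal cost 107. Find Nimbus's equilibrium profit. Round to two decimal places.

Each firm earns π_i = (381 - 1.5Q)q_i - 107q_i.
Setting ∂π_i/∂q_i = 0 with rivals' quantities fixed: 274 - 3q_i - (3/2)·Σ_{j≠i} q_j = 0.
With identical firms every q_j equals q_i, so Σ_{j≠i} q_j = 2q_i and 274 = 6q_i, giving q_i = 137/3.
Price P = 381 - (3/2)·137 = 351/2.
Nimbus's profit: (351/2 - 107)·(137/3) = 3128.1667.

3128.17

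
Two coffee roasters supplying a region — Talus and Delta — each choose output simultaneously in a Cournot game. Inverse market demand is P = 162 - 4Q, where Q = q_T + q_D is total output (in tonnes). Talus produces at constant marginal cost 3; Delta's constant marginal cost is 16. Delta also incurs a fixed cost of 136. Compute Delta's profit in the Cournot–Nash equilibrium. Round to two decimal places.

355.36

Talus's profit: π_T = (162 - 4Q)q_T - (3q_T). Setting ∂π_T/∂q_T = 0: 159 - 8q_T - 4(q_D) = 0.
Delta's first-order condition: 146 - 8q_D - 4(q_T) = 0.
Best responses: q_T = (159 - 4q_D)/8, q_D = (146 - 4q_T)/8.
Substituting one into the other gives q_T = 43/3 and q_D = 133/12.
Price P = 162 - 4·(305/12) = 181/3.
Delta's profit: (181/3 - 16)·(133/12) - 136 = 355.3611.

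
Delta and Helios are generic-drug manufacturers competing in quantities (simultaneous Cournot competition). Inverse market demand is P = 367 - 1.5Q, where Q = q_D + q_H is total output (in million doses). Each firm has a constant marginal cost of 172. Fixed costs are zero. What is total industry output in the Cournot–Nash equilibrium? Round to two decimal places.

86.67

Each firm earns π_i = (367 - 1.5Q)q_i - 172q_i.
Setting ∂π_i/∂q_i = 0 with rivals' quantities fixed: 195 - 3q_i - (3/2)q_j = 0.
By symmetry each firm produces the same amount; substituting q_j = q_i yields q_i = 195/(9/2) = 130/3.
Total output Q = 130/3 + 130/3 = 260/3.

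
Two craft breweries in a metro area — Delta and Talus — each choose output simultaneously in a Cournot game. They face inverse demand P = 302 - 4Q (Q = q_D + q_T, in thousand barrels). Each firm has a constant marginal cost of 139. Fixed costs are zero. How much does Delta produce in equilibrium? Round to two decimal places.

13.58

Each firm earns π_i = (302 - 4Q)q_i - 139q_i.
First-order condition (treating rivals' output as given): 163 - 8q_i - 4q_j = 0.
By symmetry each firm produces the same amount; substituting q_j = q_i yields q_i = 163/12.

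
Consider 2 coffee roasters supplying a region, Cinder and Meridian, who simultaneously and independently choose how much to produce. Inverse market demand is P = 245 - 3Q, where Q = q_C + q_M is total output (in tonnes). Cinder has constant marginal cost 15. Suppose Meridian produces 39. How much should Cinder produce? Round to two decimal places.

With the rival's output fixed at 39, Cinder's profit is π_C = (245 - 3·39 - 3q_C)q_C - (15q_C) = (128 - 3q_C)q_C - (15q_C).
∂π_C/∂q_C = 113 - 6q_C = 0, so q_C = 113/6.

18.83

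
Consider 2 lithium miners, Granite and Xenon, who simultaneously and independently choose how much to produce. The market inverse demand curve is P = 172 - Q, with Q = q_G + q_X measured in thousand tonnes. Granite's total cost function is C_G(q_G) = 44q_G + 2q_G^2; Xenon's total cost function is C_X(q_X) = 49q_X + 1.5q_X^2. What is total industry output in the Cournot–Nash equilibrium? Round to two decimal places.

Granite's profit: π_G = (172 - Q)q_G - (44q_G + 2q_G²). Setting ∂π_G/∂q_G = 0: 128 - 6q_G - (q_X) = 0.
Xenon's profit: π_X = (172 - Q)q_X - (49q_X + (3/2)q_X²). Setting ∂π_X/∂q_X = 0: 123 - 5q_X - (q_G) = 0.
Rearranging gives the reaction functions q_G = (128 - q_X)/6 and q_X = (123 - q_G)/5.
Substituting one into the other gives q_G = 517/29 and q_X = 610/29.
Total output Q = 517/29 + 610/29 = 1127/29.

38.86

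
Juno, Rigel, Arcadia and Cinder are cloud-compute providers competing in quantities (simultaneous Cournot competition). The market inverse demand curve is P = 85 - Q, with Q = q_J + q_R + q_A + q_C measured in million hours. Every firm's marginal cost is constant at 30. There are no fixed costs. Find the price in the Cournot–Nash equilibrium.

41

A representative firm's profit is π_i = q_i(85 - Q) - 30q_i.
Setting ∂π_i/∂q_i = 0 with rivals' quantities fixed: 55 - 2q_i - Σ_{j≠i} q_j = 0.
By symmetry each firm produces the same amount; substituting Σ_{j≠i} q_j = 3q_i yields q_i = 55/5 = 11.
Total output Q = 44, so price P = 85 - 44 = 41.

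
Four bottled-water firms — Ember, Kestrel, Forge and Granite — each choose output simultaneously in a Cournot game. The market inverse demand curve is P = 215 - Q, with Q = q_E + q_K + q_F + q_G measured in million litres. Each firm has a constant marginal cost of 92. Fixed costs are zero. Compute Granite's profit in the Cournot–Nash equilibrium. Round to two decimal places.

605.16

A representative firm's profit is π_i = q_i(215 - Q) - 92q_i.
Setting ∂π_i/∂q_i = 0 with rivals' quantities fixed: 123 - 2q_i - Σ_{j≠i} q_j = 0.
By symmetry each firm produces the same amount; substituting Σ_{j≠i} q_j = 3q_i yields q_i = 123/5.
Price P = 215 - 492/5 = 583/5.
Granite's profit: (583/5 - 92)·(123/5) = 605.1600.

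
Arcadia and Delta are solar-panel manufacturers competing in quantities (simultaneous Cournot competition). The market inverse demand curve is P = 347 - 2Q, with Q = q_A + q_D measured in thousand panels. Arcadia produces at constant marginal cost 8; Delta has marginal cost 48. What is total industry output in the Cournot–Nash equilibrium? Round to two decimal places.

106.33

Arcadia's profit: π_A = (347 - 2Q)q_A - (8q_A). Setting ∂π_A/∂q_A = 0: 339 - 4q_A - 2(q_D) = 0.
Delta's first-order condition: 299 - 4q_D - 2(q_A) = 0.
Best responses: q_A = (339 - 2q_D)/4, q_D = (299 - 2q_A)/4.
Solving the pair: q_A = 379/6, q_D = 259/6.
Total output Q = 379/6 + 259/6 = 319/3.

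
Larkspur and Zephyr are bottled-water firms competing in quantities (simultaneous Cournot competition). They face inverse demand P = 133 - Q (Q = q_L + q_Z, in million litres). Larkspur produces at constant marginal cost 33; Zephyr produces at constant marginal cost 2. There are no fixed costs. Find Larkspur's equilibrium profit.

Larkspur's profit: π_L = (133 - Q)q_L - (33q_L). Setting ∂π_L/∂q_L = 0: 100 - 2q_L - (q_Z) = 0.
Zephyr's profit: π_Z = (133 - Q)q_Z - (2q_Z). Setting ∂π_Z/∂q_Z = 0: 131 - 2q_Z - (q_L) = 0.
Best responses: q_L = (100 - q_Z)/2, q_Z = (131 - q_L)/2.
Solving the pair: q_L = 23, q_Z = 54.
Price P = 133 - 77 = 56.
Larkspur's profit: (56 - 33)·23 = 529.

529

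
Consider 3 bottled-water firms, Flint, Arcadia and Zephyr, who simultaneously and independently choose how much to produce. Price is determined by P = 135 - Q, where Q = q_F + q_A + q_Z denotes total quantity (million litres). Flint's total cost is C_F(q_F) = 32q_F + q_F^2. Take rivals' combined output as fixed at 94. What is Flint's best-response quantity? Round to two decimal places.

With rivals' combined output fixed at 94, Flint's profit is π_F = (135 - 94 - q_F)q_F - (32q_F + q_F²) = (41 - q_F)q_F - (32q_F + q_F²).
∂π_F/∂q_F = 9 - 4q_F = 0, so q_F = 9/4.

2.25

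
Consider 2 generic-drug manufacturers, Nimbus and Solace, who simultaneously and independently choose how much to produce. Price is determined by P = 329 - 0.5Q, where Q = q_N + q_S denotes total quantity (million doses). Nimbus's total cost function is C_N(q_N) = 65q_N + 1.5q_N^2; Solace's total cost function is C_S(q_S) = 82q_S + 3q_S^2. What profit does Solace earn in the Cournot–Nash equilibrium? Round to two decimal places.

3330.35

Nimbus's profit: π_N = (329 - 0.5Q)q_N - (65q_N + (3/2)q_N²). Setting ∂π_N/∂q_N = 0: 264 - 4q_N - (1/2)(q_S) = 0.
Solace's first-order condition: 247 - 7q_S - (1/2)(q_N) = 0.
Best responses: q_N = (264 - (1/2)q_S)/4, q_S = (247 - (1/2)q_N)/7.
Solving the pair: q_N = 62.1441, q_S = 30.8468.
Price P = 329 - (1/2)·92.9910 = 282.5045.
Solace's profit: 282.5045·30.8468 - 82·30.8468 - 3·30.8468² = 3330.3479.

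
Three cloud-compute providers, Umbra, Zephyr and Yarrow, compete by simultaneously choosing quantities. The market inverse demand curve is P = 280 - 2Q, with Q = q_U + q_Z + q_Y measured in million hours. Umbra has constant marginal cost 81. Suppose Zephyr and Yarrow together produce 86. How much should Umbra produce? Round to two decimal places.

With rivals' combined output fixed at 86, Umbra's profit is π_U = (280 - 2·86 - 2q_U)q_U - (81q_U) = (108 - 2q_U)q_U - (81q_U).
∂π_U/∂q_U = 27 - 4q_U = 0, so q_U = 27/4.

6.75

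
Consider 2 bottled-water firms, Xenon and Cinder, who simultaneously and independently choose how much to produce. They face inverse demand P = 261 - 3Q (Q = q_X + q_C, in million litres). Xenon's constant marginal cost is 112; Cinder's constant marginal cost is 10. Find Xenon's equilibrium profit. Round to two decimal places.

81.81

Xenon's profit: π_X = (261 - 3Q)q_X - (112q_X). Setting ∂π_X/∂q_X = 0: 149 - 6q_X - 3(q_C) = 0.
Cinder's profit: π_C = (261 - 3Q)q_C - (10q_C). Setting ∂π_C/∂q_C = 0: 251 - 6q_C - 3(q_X) = 0.
Rearranging gives the reaction functions q_X = (149 - 3q_C)/6 and q_C = (251 - 3q_X)/6.
Substituting one into the other gives q_X = 47/9 and q_C = 353/9.
Price P = 261 - 3·(400/9) = 383/3.
Xenon's profit: (383/3 - 112)·(47/9) = 81.8148.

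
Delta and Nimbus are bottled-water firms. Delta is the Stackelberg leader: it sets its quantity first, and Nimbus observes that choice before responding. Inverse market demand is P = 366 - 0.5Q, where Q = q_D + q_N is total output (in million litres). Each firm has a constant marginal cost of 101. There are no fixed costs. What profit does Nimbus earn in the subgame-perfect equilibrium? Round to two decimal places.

The follower Nimbus best-responds to any q_D: π_N = (366 - 0.5Q)q_N - 101q_N.
Setting the follower's marginal profit to zero, 265 - (1/2)q_D - q_N = 0, i.e. q_N = (265 - (1/2)q_D).
The leader anticipates this reaction. Substituting into P = 366 - 0.5Q gives P = 467/2 - (1/4)q_D, so π_D = (467/2 - (1/4)q_D)q_D - 101q_D.
The leader's first-order condition 265/2 - (1/2)q_D = 0 yields q_D = 265.
Then q_N = (265 - (1/2)·265) = 265/2.
Price P = 366 - (1/2)·(795/2) = 669/4.
Nimbus's profit: (669/4 - 101)·(265/2) = 8778.1250.

8778.13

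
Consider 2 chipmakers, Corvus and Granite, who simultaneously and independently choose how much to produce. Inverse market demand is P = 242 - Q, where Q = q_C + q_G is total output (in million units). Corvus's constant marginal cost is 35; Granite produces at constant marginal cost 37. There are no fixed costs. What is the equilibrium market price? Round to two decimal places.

104.67

Corvus's profit: π_C = (242 - Q)q_C - (35q_C). Setting ∂π_C/∂q_C = 0: 207 - 2q_C - (q_G) = 0.
Granite's first-order condition: 205 - 2q_G - (q_C) = 0.
Rearranging gives the reaction functions q_C = (207 - q_G)/2 and q_G = (205 - q_C)/2.
Solving the pair: q_C = 209/3, q_G = 203/3.
Total output Q = 412/3, so price P = 242 - 412/3 = 314/3.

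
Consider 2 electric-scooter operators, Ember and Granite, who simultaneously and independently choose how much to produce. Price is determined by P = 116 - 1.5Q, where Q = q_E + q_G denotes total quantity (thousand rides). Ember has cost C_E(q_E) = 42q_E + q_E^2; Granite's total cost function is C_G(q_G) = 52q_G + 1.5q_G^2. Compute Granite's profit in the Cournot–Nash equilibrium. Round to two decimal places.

170.17

Ember's profit: π_E = (116 - 1.5Q)q_E - (42q_E + q_E²). Setting ∂π_E/∂q_E = 0: 74 - 5q_E - (3/2)(q_G) = 0.
Granite's first-order condition: 64 - 6q_G - (3/2)(q_E) = 0.
Rearranging gives the reaction functions q_E = (74 - (3/2)q_G)/5 and q_G = (64 - (3/2)q_E)/6.
Solving the pair: q_E = 464/37, q_G = 836/111.
Price P = 116 - (3/2)·20.0721 = 85.8919.
Granite's profit: 85.8919·(836/111) - 52·(836/111) - (3/2)(836/111)² = 170.1719.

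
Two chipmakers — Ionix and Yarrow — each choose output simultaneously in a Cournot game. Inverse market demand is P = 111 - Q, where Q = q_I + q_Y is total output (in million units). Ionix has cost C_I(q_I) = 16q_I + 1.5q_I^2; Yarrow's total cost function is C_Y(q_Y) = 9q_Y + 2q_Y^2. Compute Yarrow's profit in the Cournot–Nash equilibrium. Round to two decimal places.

614.36

Ionix's profit: π_I = (111 - Q)q_I - (16q_I + (3/2)q_I²). Setting ∂π_I/∂q_I = 0: 95 - 5q_I - (q_Y) = 0.
Yarrow's first-order condition: 102 - 6q_Y - (q_I) = 0.
Best responses: q_I = (95 - q_Y)/5, q_Y = (102 - q_I)/6.
Substituting one into the other gives q_I = 468/29 and q_Y = 415/29.
Price P = 111 - 883/29 = 80.5517.
Yarrow's profit: 80.5517·(415/29) - 9·(415/29) - 2(415/29)² = 614.3579.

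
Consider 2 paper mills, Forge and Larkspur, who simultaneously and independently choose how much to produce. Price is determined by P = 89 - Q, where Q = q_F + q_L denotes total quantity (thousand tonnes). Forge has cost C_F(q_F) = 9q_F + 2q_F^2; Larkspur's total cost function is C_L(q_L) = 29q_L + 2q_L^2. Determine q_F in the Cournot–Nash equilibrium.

12

Forge's profit: π_F = (89 - Q)q_F - (9q_F + 2q_F²). Setting ∂π_F/∂q_F = 0: 80 - 6q_F - (q_L) = 0.
Larkspur's profit: π_L = (89 - Q)q_L - (29q_L + 2q_L²). Setting ∂π_L/∂q_L = 0: 60 - 6q_L - (q_F) = 0.
So q_F = (80 - q_L)/6 and q_L = (60 - q_F)/6.
Solving the pair: q_F = 12, q_L = 8.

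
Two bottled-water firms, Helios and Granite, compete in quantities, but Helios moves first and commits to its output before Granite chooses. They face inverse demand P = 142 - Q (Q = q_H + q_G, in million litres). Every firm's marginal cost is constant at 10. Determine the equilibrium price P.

43

The follower Granite best-responds to any q_H: π_G = (142 - Q)q_G - 10q_G.
∂π_G/∂q_G = 132 - q_H - 2q_G = 0 gives the reaction function q_G = (132 - q_H)/2.
Helios substitutes q_G(q_H) into its own profit: π_H = q_H(142 - q_H - (132 - q_H)/2) - 10q_H = (76 - (1/2)q_H)q_H - 10q_H.
Maximising: ∂π_H/∂q_H = 66 - q_H = 0, giving q_H = 66.
Then q_G = (132 - 66)/2 = 33.
Total output Q = 99, so price P = 142 - 99 = 43.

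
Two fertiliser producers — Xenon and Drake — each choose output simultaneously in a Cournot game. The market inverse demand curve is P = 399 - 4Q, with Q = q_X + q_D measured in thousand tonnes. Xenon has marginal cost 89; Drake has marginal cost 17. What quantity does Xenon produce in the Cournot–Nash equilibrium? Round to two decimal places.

Xenon's profit: π_X = (399 - 4Q)q_X - (89q_X). Setting ∂π_X/∂q_X = 0: 310 - 8q_X - 4(q_D) = 0.
Drake's first-order condition: 382 - 8q_D - 4(q_X) = 0.
So q_X = (310 - 4q_D)/8 and q_D = (382 - 4q_X)/8.
Substituting one into the other gives q_X = 119/6 and q_D = 227/6.

19.83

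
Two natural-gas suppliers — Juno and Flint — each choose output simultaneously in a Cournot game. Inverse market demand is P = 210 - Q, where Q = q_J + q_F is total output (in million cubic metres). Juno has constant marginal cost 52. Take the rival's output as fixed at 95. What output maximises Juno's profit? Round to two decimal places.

With the rival's output fixed at 95, Juno's profit is π_J = (210 - 95 - q_J)q_J - (52q_J) = (115 - q_J)q_J - (52q_J).
∂π_J/∂q_J = 63 - 2q_J = 0, so q_J = 63/2.

31.50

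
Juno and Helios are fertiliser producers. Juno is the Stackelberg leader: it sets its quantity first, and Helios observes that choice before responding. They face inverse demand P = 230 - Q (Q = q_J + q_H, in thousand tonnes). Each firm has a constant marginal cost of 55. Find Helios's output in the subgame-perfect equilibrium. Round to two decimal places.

43.75

The follower Helios best-responds to any q_J: π_H = (230 - Q)q_H - 55q_H.
Follower FOC: 175 - q_J - 2q_H = 0, so q_H(q_J) = (175 - q_J)/2.
Juno substitutes q_H(q_J) into its own profit: π_J = q_J(230 - q_J - (175 - q_J)/2) - 55q_J = (285/2 - (1/2)q_J)q_J - 55q_J.
Maximising: ∂π_J/∂q_J = 175/2 - q_J = 0, giving q_J = 175/2.
Then q_H = (175 - 175/2)/2 = 175/4.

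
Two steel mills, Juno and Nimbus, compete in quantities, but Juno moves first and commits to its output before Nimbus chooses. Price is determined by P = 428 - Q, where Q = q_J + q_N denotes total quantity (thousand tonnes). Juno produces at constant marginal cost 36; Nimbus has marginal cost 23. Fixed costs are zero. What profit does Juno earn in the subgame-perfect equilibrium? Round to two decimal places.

17955.13

Solve by backward induction. Given q_J, the follower Nimbus maximises π_N = (428 - q_J - q_N)q_N - 23q_N.
∂π_N/∂q_N = 405 - q_J - 2q_N = 0 gives the reaction function q_N = (405 - q_J)/2.
The leader anticipates this reaction. Substituting into P = 428 - Q gives P = 451/2 - (1/2)q_J, so π_J = (451/2 - (1/2)q_J)q_J - 36q_J.
Maximising: ∂π_J/∂q_J = 379/2 - q_J = 0, giving q_J = 379/2.
Then q_N = (405 - 379/2)/2 = 431/4.
Price P = 428 - 1189/4 = 523/4.
Juno's profit: (523/4 - 36)·(379/2) = 17955.1250.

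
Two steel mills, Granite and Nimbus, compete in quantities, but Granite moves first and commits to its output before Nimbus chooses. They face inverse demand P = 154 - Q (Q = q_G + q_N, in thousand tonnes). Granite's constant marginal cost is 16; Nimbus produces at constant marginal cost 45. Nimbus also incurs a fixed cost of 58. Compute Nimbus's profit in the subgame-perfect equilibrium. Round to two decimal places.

Solve by backward induction. Given q_G, the follower Nimbus maximises π_N = (154 - q_G - q_N)q_N - 45q_N.
Follower FOC: 109 - q_G - 2q_N = 0, so q_N(q_G) = (109 - q_G)/2.
Granite substitutes q_N(q_G) into its own profit: π_G = q_G(154 - q_G - (109 - q_G)/2) - 16q_G = (199/2 - (1/2)q_G)q_G - 16q_G.
Maximising: ∂π_G/∂q_G = 167/2 - q_G = 0, giving q_G = 167/2.
Then q_N = (109 - 167/2)/2 = 51/4.
Price P = 154 - 385/4 = 231/4.
Nimbus's profit: (231/4 - 45)·(51/4) - 58 = 1673/16.

104.56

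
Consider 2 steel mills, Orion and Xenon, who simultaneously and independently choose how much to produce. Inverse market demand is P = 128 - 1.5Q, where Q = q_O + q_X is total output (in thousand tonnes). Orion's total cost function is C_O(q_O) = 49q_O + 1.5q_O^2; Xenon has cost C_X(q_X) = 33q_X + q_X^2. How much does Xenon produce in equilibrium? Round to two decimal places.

Orion's profit: π_O = (128 - 1.5Q)q_O - (49q_O + (3/2)q_O²). Setting ∂π_O/∂q_O = 0: 79 - 6q_O - (3/2)(q_X) = 0.
Xenon's first-order condition: 95 - 5q_X - (3/2)(q_O) = 0.
Best responses: q_O = (79 - (3/2)q_X)/6, q_X = (95 - (3/2)q_O)/5.
Solving the pair: q_O = 1010/111, q_X = 602/37.

16.27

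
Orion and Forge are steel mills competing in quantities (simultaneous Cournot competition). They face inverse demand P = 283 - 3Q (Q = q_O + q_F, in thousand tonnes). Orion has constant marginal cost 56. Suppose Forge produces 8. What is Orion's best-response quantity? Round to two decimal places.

With the rival's output fixed at 8, Orion's profit is π_O = (283 - 3·8 - 3q_O)q_O - (56q_O) = (259 - 3q_O)q_O - (56q_O).
∂π_O/∂q_O = 203 - 6q_O = 0, so q_O = 203/6.

33.83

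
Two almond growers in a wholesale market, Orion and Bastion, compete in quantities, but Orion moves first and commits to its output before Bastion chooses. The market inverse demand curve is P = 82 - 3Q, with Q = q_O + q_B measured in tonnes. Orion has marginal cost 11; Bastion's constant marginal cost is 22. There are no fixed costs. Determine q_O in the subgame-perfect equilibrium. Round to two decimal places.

13.67

The follower Bastion best-responds to any q_O: π_B = (82 - 3Q)q_B - 22q_B.
∂π_B/∂q_B = 60 - 3q_O - 6q_B = 0 gives the reaction function q_B = (60 - 3q_O)/6.
The leader anticipates this reaction. Substituting into P = 82 - 3Q gives P = 52 - (3/2)q_O, so π_O = (52 - (3/2)q_O)q_O - 11q_O.
The leader's first-order condition 41 - 3q_O = 0 yields q_O = 41/3.
Then q_B = (60 - 3·(41/3))/6 = 19/6.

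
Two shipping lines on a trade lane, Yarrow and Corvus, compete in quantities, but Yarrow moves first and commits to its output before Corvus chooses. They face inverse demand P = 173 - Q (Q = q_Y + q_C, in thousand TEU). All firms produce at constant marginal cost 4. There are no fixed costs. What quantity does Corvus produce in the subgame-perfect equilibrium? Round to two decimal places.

Solve by backward induction. Given q_Y, the follower Corvus maximises π_C = (173 - q_Y - q_C)q_C - 4q_C.
∂π_C/∂q_C = 169 - q_Y - 2q_C = 0 gives the reaction function q_C = (169 - q_Y)/2.
Yarrow substitutes q_C(q_Y) into its own profit: π_Y = q_Y(173 - q_Y - (169 - q_Y)/2) - 4q_Y = (177/2 - (1/2)q_Y)q_Y - 4q_Y.
Leader FOC: 169/2 - q_Y = 0, so q_Y = 169/2.
Then q_C = (169 - 169/2)/2 = 169/4.

42.25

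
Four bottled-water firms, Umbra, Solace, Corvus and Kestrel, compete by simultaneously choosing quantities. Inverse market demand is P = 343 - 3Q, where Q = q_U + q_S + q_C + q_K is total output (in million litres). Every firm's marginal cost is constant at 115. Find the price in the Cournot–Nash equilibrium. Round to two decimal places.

Each firm earns π_i = (343 - 3Q)q_i - 115q_i.
Setting ∂π_i/∂q_i = 0 with rivals' quantities fixed: 228 - 6q_i - 3·Σ_{j≠i} q_j = 0.
With identical firms every q_j equals q_i, so Σ_{j≠i} q_j = 3q_i and 228 = 15q_i, giving q_i = 76/5.
Total output Q = 304/5, so price P = 343 - 3·(304/5) = 803/5.

160.60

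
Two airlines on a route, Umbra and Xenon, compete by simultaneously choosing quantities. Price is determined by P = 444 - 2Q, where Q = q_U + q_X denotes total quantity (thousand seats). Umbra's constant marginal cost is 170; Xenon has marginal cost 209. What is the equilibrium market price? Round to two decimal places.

274.33

Umbra's profit: π_U = (444 - 2Q)q_U - (170q_U). Setting ∂π_U/∂q_U = 0: 274 - 4q_U - 2(q_X) = 0.
Xenon's first-order condition: 235 - 4q_X - 2(q_U) = 0.
Rearranging gives the reaction functions q_U = (274 - 2q_X)/4 and q_X = (235 - 2q_U)/4.
Solving the pair: q_U = 313/6, q_X = 98/3.
Total output Q = 509/6, so price P = 444 - 2·(509/6) = 823/3.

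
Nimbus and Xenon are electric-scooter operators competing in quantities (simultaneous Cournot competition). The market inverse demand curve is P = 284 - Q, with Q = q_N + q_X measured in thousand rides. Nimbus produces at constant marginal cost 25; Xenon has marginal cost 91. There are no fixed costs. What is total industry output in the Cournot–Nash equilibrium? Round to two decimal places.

Nimbus's profit: π_N = (284 - Q)q_N - (25q_N). Setting ∂π_N/∂q_N = 0: 259 - 2q_N - (q_X) = 0.
Xenon's first-order condition: 193 - 2q_X - (q_N) = 0.
So q_N = (259 - q_X)/2 and q_X = (193 - q_N)/2.
Substituting one into the other gives q_N = 325/3 and q_X = 127/3.
Total output Q = 325/3 + 127/3 = 452/3.

150.67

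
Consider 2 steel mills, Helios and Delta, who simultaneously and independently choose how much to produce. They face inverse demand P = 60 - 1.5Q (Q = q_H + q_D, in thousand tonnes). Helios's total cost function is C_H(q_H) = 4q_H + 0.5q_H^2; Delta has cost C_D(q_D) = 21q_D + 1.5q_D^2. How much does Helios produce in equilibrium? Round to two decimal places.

Helios's profit: π_H = (60 - 1.5Q)q_H - (4q_H + (1/2)q_H²). Setting ∂π_H/∂q_H = 0: 56 - 4q_H - (3/2)(q_D) = 0.
Delta's profit: π_D = (60 - 1.5Q)q_D - (21q_D + (3/2)q_D²). Setting ∂π_D/∂q_D = 0: 39 - 6q_D - (3/2)(q_H) = 0.
So q_H = (56 - (3/2)q_D)/4 and q_D = (39 - (3/2)q_H)/6.
Substituting one into the other gives q_H = 370/29 and q_D = 96/29.

12.76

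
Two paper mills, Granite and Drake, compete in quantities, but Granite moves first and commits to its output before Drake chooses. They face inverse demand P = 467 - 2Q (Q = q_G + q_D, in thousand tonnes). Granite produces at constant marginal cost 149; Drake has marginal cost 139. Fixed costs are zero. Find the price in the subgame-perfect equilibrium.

Solve by backward induction. Given q_G, the follower Drake maximises π_D = (467 - 2q_G - 2q_D)q_D - 139q_D.
Setting the follower's marginal profit to zero, 328 - 2q_G - 4q_D = 0, i.e. q_D = (328 - 2q_G)/4.
The leader anticipates this reaction. Substituting into P = 467 - 2Q gives P = 303 - q_G, so π_G = (303 - q_G)q_G - 149q_G.
Leader FOC: 154 - 2q_G = 0, so q_G = 77.
Then q_D = (328 - 2·77)/4 = 87/2.
Total output Q = 241/2, so price P = 467 - 2·(241/2) = 226.

226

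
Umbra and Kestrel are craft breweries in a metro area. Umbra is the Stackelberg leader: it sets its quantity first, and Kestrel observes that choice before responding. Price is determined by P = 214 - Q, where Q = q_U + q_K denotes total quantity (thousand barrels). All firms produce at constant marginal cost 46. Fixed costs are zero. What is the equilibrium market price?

88

The follower Kestrel best-responds to any q_U: π_K = (214 - Q)q_K - 46q_K.
∂π_K/∂q_K = 168 - q_U - 2q_K = 0 gives the reaction function q_K = (168 - q_U)/2.
Umbra substitutes q_K(q_U) into its own profit: π_U = q_U(214 - q_U - (168 - q_U)/2) - 46q_U = (130 - (1/2)q_U)q_U - 46q_U.
Maximising: ∂π_U/∂q_U = 84 - q_U = 0, giving q_U = 84.
Then q_K = (168 - 84)/2 = 42.
Total output Q = 126, so price P = 214 - 126 = 88.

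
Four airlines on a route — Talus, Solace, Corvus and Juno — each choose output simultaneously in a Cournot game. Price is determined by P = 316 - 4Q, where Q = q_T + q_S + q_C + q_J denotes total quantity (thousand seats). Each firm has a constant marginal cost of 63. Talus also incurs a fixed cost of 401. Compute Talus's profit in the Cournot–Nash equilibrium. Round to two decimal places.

239.09

Each firm earns π_i = (316 - 4Q)q_i - 63q_i.
First-order condition (treating rivals' output as given): 253 - 8q_i - 4·Σ_{j≠i} q_j = 0.
With identical firms every q_j equals q_i, so Σ_{j≠i} q_j = 3q_i and 253 = 20q_i, giving q_i = 253/20.
Price P = 316 - 4·(253/5) = 568/5.
Talus's profit: (568/5 - 63)·(253/20) - 401 = 239.0900.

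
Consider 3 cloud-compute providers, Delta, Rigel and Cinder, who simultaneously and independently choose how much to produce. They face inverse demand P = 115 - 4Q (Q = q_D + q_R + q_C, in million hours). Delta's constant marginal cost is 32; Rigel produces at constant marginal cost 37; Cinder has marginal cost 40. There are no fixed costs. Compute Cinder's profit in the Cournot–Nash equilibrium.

Delta's profit: π_D = (115 - 4Q)q_D - (32q_D). Setting ∂π_D/∂q_D = 0: 83 - 8q_D - 4(q_R + q_C) = 0.
Rigel's profit: π_R = (115 - 4Q)q_R - (37q_R). Setting ∂π_R/∂q_R = 0: 78 - 8q_R - 4(q_D + q_C) = 0.
Cinder's profit: π_C = (115 - 4Q)q_C - (40q_C). Setting ∂π_C/∂q_C = 0: 75 - 8q_C - 4(q_D + q_R) = 0.
Adding the 3 conditions: 236 − 8Q − 8Q = 0, i.e. Q = 59/4.
Back-substituting: q_D = (83 − 59)/4 = 6, q_R = (78 − 59)/4 = 19/4, q_C = (75 − 59)/4 = 4.
Price P = 115 - 4·(59/4) = 56.
Cinder's profit: (56 - 40)·4 = 64.

64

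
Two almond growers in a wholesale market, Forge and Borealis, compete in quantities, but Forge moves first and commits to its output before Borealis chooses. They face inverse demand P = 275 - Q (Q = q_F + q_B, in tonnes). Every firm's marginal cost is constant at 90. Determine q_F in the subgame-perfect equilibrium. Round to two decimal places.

92.50

Solve by backward induction. Given q_F, the follower Borealis maximises π_B = (275 - q_F - q_B)q_B - 90q_B.
Setting the follower's marginal profit to zero, 185 - q_F - 2q_B = 0, i.e. q_B = (185 - q_F)/2.
The leader anticipates this reaction. Substituting into P = 275 - Q gives P = 365/2 - (1/2)q_F, so π_F = (365/2 - (1/2)q_F)q_F - 90q_F.
Leader FOC: 185/2 - q_F = 0, so q_F = 185/2.
Then q_B = (185 - 185/2)/2 = 185/4.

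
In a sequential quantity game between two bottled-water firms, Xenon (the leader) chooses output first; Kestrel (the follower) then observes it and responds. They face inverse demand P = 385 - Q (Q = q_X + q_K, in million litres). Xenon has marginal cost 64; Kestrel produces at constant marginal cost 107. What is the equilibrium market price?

155

Solve by backward induction. Given q_X, the follower Kestrel maximises π_K = (385 - q_X - q_K)q_K - 107q_K.
Follower FOC: 278 - q_X - 2q_K = 0, so q_K(q_X) = (278 - q_X)/2.
The leader anticipates this reaction. Substituting into P = 385 - Q gives P = 246 - (1/2)q_X, so π_X = (246 - (1/2)q_X)q_X - 64q_X.
Maximising: ∂π_X/∂q_X = 182 - q_X = 0, giving q_X = 182.
Then q_K = (278 - 182)/2 = 48.
Total output Q = 230, so price P = 385 - 230 = 155.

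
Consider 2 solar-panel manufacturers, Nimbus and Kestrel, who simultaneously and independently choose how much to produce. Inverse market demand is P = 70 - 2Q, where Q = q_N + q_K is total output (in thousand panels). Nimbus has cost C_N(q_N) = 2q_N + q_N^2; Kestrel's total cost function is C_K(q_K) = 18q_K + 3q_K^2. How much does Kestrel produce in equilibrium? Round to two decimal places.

Nimbus's profit: π_N = (70 - 2Q)q_N - (2q_N + q_N²). Setting ∂π_N/∂q_N = 0: 68 - 6q_N - 2(q_K) = 0.
Kestrel's profit: π_K = (70 - 2Q)q_K - (18q_K + 3q_K²). Setting ∂π_K/∂q_K = 0: 52 - 10q_K - 2(q_N) = 0.
Best responses: q_N = (68 - 2q_K)/6, q_K = (52 - 2q_N)/10.
Substituting one into the other gives q_N = 72/7 and q_K = 22/7.

3.14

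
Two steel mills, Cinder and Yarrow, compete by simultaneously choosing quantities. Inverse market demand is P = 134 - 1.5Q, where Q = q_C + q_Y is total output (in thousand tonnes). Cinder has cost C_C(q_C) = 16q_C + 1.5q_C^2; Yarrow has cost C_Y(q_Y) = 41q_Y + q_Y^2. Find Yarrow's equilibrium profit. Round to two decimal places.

471.26

Cinder's profit: π_C = (134 - 1.5Q)q_C - (16q_C + (3/2)q_C²). Setting ∂π_C/∂q_C = 0: 118 - 6q_C - (3/2)(q_Y) = 0.
Yarrow's first-order condition: 93 - 5q_Y - (3/2)(q_C) = 0.
Best responses: q_C = (118 - (3/2)q_Y)/6, q_Y = (93 - (3/2)q_C)/5.
Solving the pair: q_C = 1802/111, q_Y = 508/37.
Price P = 134 - (3/2)·29.9640 = 89.0541.
Yarrow's profit: 89.0541·(508/37) - 41·(508/37) - (508/37)² = 471.2637.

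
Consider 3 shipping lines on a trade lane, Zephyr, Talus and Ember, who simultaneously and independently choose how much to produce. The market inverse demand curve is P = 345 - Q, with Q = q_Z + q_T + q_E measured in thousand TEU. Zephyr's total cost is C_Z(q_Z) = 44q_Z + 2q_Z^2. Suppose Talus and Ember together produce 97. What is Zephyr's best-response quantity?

34

With rivals' combined output fixed at 97, Zephyr's profit is π_Z = (345 - 97 - q_Z)q_Z - (44q_Z + 2q_Z²) = (248 - q_Z)q_Z - (44q_Z + 2q_Z²).
∂π_Z/∂q_Z = 204 - 6q_Z = 0, so q_Z = 34.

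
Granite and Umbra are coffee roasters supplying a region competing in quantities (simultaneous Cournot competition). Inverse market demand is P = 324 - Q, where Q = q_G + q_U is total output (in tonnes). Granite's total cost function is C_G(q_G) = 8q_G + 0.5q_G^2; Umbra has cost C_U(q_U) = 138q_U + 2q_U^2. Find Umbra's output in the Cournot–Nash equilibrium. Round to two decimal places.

Granite's profit: π_G = (324 - Q)q_G - (8q_G + (1/2)q_G²). Setting ∂π_G/∂q_G = 0: 316 - 3q_G - (q_U) = 0.
Umbra's first-order condition: 186 - 6q_U - (q_G) = 0.
Rearranging gives the reaction functions q_G = (316 - q_U)/3 and q_U = (186 - q_G)/6.
Substituting one into the other gives q_G = 1710/17 and q_U = 242/17.

14.24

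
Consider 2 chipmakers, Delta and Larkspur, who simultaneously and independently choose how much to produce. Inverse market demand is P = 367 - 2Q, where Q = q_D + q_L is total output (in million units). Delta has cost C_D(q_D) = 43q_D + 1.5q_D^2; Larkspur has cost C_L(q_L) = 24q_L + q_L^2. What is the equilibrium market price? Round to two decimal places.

208.53

Delta's profit: π_D = (367 - 2Q)q_D - (43q_D + (3/2)q_D²). Setting ∂π_D/∂q_D = 0: 324 - 7q_D - 2(q_L) = 0.
Larkspur's first-order condition: 343 - 6q_L - 2(q_D) = 0.
Best responses: q_D = (324 - 2q_L)/7, q_L = (343 - 2q_D)/6.
Substituting one into the other gives q_D = 629/19 and q_L = 1753/38.
Total output Q = 79.2368, so price P = 367 - 2·79.2368 = 208.5263.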